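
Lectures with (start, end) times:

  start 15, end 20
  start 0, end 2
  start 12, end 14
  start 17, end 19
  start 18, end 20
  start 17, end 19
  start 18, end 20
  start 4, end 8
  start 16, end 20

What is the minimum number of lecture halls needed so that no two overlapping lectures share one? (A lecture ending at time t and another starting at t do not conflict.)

6

starts: [0, 4, 12, 15, 16, 17, 17, 18, 18]
ends:   [2, 8, 14, 19, 19, 20, 20, 20, 20]
s0→1 e2→0 s4→1 e8→0 s12→1 e14→0 s15→1 s16→2 s17→3 s17→4 s18→5 s18→6  — peak 6.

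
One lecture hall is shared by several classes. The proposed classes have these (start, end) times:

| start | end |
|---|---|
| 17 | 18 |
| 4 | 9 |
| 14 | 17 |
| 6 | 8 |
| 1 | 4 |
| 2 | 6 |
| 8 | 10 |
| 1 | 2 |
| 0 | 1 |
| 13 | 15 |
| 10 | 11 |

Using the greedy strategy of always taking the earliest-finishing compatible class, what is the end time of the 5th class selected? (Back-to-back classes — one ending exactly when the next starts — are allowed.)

10

Sort by end time and greedily take each interval whose start is ≥ the last chosen end.
By end time: (0,1), (1,2), (1,4), (2,6), (6,8), (4,9), (8,10), (10,11), (13,15), (14,17), (17,18).
Pick (0,1); next start ≥ 1 → (1,2); next start ≥ 2 → (2,6); next start ≥ 6 → (6,8); next start ≥ 8 → (8,10); next start ≥ 10 → (10,11); next start ≥ 11 → (13,15); next start ≥ 15 → (17,18).
Selected: (0,1) (1,2) (2,6) (6,8) (8,10) (10,11) (13,15) (17,18)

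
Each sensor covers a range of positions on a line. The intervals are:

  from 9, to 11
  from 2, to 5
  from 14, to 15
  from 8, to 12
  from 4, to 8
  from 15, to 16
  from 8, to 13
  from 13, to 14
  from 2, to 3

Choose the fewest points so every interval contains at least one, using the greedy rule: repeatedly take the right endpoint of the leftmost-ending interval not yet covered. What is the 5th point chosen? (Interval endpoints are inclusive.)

16

Sort by right endpoint; whenever an interval is uncovered, place a point at its right end.
By right end: [2,3]  [2,5]  [4,8]  [9,11]  [8,12]  [8,13]  [13,14]  [14,15]  [15,16]
[2,3] uncovered → point at 3; [4,8] uncovered → point at 8; [9,11] uncovered → point at 11; [13,14] uncovered → point at 14; [15,16] uncovered → point at 16.
Points: 3, 8, 11, 14, 16 (5 total).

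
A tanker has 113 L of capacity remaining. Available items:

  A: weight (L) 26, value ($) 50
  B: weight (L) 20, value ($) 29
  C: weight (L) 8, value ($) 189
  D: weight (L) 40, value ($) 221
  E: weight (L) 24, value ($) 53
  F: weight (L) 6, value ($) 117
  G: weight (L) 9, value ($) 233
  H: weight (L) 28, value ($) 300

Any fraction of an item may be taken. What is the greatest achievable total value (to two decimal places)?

1108.58

Ratios (sorted): G 25.89, C 23.62, F 19.50, H 10.71, D 5.53, E 2.21, A 1.92, B 1.45
take G (9 @ 233); take C (8 @ 189); take F (6 @ 117); take H (28 @ 300); take D (40 @ 221); take 22/24 of E → 48.58. Capacity used 113/113.
Total value = 1108.58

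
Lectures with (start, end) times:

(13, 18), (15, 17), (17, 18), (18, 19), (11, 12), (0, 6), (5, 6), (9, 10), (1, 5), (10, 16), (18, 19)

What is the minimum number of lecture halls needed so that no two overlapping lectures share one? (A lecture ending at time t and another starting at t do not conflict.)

The answer is the maximum number of intervals overlapping at any instant.
starts: [0, 1, 5, 9, 10, 11, 13, 15, 17, 18, 18]
ends:   [5, 6, 6, 10, 12, 16, 17, 18, 18, 19, 19]
s0→1 s1→2 e5→1 s5→2 e6→1 e6→0 s9→1 e10→0 s10→1 s11→2 e12→1 s13→2 s15→3  — peak 3.

3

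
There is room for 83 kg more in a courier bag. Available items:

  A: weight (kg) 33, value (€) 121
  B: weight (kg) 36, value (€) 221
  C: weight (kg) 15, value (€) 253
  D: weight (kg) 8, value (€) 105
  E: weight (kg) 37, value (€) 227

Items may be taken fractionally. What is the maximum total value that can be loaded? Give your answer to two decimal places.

Greedy by value/weight ratio, highest first.
Order: C (253/15=16.87) > D (105/8=13.12) > B (221/36=6.14) > E (227/37=6.14) > A (121/33=3.67)
Fill: take C (15 @ 253) → take D (8 @ 105) → take B (36 @ 221) → take 24/37 of E → 147.24; 83/83 used.
Total value = 726.24

726.24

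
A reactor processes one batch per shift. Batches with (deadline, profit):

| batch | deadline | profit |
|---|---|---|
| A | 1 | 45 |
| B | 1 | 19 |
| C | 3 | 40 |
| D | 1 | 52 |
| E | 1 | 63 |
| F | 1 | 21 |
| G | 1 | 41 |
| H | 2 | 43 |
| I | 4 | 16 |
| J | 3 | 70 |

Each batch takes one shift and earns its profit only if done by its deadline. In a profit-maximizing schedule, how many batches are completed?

Sort by profit descending; place each in the latest free slot ≤ its deadline.
By profit: J(d3,70), E(d1,63), D(d1,52), A(d1,45), H(d2,43), G(d1,41), C(d3,40), F(d1,21), B(d1,19), I(d4,16)
J→slot 3; E→slot 1; D skipped; A skipped; H→slot 2; G skipped; C skipped; F skipped; B skipped; I→slot 4.
4 of 10 scheduled.

4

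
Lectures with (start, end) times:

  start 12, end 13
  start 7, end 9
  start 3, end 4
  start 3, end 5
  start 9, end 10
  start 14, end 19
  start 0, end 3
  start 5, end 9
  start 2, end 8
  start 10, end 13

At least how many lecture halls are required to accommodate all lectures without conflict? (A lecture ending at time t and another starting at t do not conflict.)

3

starts: [0, 2, 3, 3, 5, 7, 9, 10, 12, 14]
ends:   [3, 4, 5, 8, 9, 9, 10, 13, 13, 19]
s0→1 s2→2 e3→1 s3→2 s3→3  — peak 3.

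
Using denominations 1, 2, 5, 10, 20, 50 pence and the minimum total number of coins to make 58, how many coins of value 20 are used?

0

Greedy: take as many of the largest coin as possible, then repeat with the remainder.
58 − 1×50→8 − 1×5→3 − 1×2→1 − 1×1→0
Count of 20: 0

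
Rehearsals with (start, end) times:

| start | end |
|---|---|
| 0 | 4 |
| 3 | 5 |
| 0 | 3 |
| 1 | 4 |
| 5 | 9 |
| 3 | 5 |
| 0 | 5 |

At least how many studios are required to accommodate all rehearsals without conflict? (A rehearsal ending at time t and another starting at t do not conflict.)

5

Count concurrent intervals with a sweep; the peak is the room count.
Events (time:±→running): 0:+→1 0:+→2 0:+→3 1:+→4 3:-→3 3:+→4 3:+→5 … peak 5.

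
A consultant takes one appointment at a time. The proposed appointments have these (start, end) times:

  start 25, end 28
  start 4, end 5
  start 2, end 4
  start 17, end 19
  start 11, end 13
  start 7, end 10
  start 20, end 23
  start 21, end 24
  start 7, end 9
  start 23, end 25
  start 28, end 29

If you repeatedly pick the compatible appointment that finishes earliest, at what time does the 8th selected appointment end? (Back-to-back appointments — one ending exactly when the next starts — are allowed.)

28

Greedy by earliest finish: after sorting by end time, pick each interval compatible with the last pick.
By end time: (2,4), (4,5), (7,9), (7,10), (11,13), (17,19), (20,23), (21,24), (23,25), (25,28), (28,29).
Pick (2,4); next start ≥ 4 → (4,5); next start ≥ 5 → (7,9); next start ≥ 9 → (11,13); next start ≥ 13 → (17,19); next start ≥ 19 → (20,23); next start ≥ 23 → (23,25); next start ≥ 25 → (25,28); next start ≥ 28 → (28,29).
Selected: (2,4) (4,5) (7,9) (11,13) (17,19) (20,23) (23,25) (25,28) (28,29)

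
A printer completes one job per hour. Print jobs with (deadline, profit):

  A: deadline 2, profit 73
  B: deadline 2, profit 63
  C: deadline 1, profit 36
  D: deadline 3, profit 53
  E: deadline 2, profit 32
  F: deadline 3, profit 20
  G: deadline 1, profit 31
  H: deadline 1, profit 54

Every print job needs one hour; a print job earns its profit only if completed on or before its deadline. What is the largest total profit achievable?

By profit: A(d2,73), B(d2,63), H(d1,54), D(d3,53), C(d1,36), E(d2,32), G(d1,31), F(d3,20)
A→slot 2; B→slot 1; H skipped; D→slot 3; C skipped; E skipped; G skipped; F skipped.
Profit = 63 + 73 + 53 = 189

189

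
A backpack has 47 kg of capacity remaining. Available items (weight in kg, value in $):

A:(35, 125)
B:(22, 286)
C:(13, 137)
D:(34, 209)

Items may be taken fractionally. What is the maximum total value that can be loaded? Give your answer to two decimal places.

496.76

Sort by value per unit weight and fill in that order.
Ratios (sorted): B 13.00, C 10.54, D 6.15, A 3.57
take B (22 @ 286); take C (13 @ 137); take 12/34 of D → 73.76. Capacity used 47/47.
Total value = 496.76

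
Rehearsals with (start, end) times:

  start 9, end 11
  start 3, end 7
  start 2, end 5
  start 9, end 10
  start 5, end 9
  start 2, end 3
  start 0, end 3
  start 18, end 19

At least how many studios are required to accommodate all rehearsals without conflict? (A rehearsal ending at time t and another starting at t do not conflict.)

3

starts: [0, 2, 2, 3, 5, 9, 9, 18]
ends:   [3, 3, 5, 7, 9, 10, 11, 19]
s0→1 s2→2 s2→3  — peak 3.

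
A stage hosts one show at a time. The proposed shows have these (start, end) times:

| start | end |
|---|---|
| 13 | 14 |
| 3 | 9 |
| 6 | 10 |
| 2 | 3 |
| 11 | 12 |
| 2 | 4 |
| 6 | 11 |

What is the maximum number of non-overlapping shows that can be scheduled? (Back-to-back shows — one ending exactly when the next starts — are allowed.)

4

By end time: (2,3), (2,4), (3,9), (6,10), (6,11), (11,12), (13,14).
Pick (2,3); next start ≥ 3 → (3,9); next start ≥ 9 → (11,12); next start ≥ 12 → (13,14).
Selected 4 shows.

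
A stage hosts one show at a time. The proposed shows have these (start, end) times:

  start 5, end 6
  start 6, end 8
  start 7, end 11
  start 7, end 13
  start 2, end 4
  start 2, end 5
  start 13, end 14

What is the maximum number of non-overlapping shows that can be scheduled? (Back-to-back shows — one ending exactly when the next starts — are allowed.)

By end time: (2,4), (2,5), (5,6), (6,8), (7,11), (7,13), (13,14).
Pick (2,4); next start ≥ 4 → (5,6); next start ≥ 6 → (6,8); next start ≥ 8 → (13,14).
Selected 4 shows.

4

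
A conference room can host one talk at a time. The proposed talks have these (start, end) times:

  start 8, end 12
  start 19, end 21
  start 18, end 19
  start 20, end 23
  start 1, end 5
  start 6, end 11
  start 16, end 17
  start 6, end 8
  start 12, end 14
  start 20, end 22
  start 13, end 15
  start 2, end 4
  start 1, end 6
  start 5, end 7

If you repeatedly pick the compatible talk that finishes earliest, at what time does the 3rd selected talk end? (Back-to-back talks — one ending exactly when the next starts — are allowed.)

Order by finish time; keep every interval that doesn't clash with the previous kept one.
By end time: (2,4), (1,5), (1,6), (5,7), (6,8), (6,11), (8,12), (12,14), (13,15), (16,17), (18,19), (19,21), (20,22), (20,23).
Pick (2,4); next start ≥ 4 → (5,7); next start ≥ 7 → (8,12); next start ≥ 12 → (12,14); next start ≥ 14 → (16,17); next start ≥ 17 → (18,19); next start ≥ 19 → (19,21).
Selected: (2,4) (5,7) (8,12) (12,14) (16,17) (18,19) (19,21)

12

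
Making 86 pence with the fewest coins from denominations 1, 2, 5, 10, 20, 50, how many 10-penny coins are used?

Use the largest denomination that fits, subtract, and repeat.
86 − 1×50→36 − 1×20→16 − 1×10→6 − 1×5→1 − 1×1→0
Count of 10: 1

1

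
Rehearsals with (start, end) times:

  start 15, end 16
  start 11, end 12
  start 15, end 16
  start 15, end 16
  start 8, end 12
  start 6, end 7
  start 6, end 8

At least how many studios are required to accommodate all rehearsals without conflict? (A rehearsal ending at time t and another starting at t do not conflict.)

3

Count concurrent intervals with a sweep; the peak is the room count.
Events (time:±→running): 6:+→1 6:+→2 7:-→1 8:-→0 8:+→1 11:+→2 12:-→1 12:-→0 15:+→1 15:+→2 15:+→3 … peak 3.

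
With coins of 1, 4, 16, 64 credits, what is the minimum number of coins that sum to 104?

5

Use the largest denomination that fits, subtract, and repeat.
104 = 1×64 + 2×16 + 2×4
Total coins = 1 + 2 + 2 = 5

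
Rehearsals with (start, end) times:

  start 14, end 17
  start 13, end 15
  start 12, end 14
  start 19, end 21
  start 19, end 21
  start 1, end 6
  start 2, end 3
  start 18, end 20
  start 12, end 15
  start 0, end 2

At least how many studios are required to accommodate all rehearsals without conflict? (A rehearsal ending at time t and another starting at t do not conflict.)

3

Events (time:±→running): 0:+→1 1:+→2 2:-→1 2:+→2 3:-→1 6:-→0 12:+→1 12:+→2 13:+→3 … peak 3.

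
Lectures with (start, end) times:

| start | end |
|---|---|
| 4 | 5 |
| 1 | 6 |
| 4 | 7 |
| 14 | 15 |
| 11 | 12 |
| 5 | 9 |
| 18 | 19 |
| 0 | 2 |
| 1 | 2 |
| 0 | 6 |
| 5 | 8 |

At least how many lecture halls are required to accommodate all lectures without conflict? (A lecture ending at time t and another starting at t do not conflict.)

5

Count concurrent intervals with a sweep; the peak is the room count.
Events (time:±→running): 0:+→1 0:+→2 1:+→3 1:+→4 2:-→3 2:-→2 4:+→3 4:+→4 5:-→3 5:+→4 5:+→5 … peak 5.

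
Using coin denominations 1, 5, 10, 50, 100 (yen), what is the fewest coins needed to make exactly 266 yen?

Greedy: take as many of the largest coin as possible, then repeat with the remainder.
266 = 2×100 + 1×50 + 1×10 + 1×5 + 1×1
Total coins = 2 + 1 + 1 + 1 + 1 = 6

6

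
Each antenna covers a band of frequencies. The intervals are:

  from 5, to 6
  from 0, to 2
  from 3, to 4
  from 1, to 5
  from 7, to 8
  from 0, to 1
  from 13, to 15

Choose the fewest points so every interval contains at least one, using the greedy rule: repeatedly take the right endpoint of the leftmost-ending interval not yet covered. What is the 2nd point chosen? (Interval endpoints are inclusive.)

Sort by right endpoint; whenever an interval is uncovered, place a point at its right end.
By right end: [0,1]  [0,2]  [3,4]  [1,5]  [5,6]  [7,8]  [13,15]
[0,1] uncovered → point at 1; [3,4] uncovered → point at 4; [5,6] uncovered → point at 6; [7,8] uncovered → point at 8; [13,15] uncovered → point at 15.
Points: 1, 4, 6, 8, 15 (5 total).

4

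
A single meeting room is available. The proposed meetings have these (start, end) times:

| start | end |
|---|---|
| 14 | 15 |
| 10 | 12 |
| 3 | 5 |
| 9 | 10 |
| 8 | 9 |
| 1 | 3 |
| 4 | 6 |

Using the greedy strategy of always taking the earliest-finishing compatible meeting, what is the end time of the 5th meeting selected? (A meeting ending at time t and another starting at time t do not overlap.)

Sort by end time and greedily take each interval whose start is ≥ the last chosen end.
Sorted by end: (1,3)  (3,5)  (4,6)  (8,9)  (9,10)  (10,12)  (14,15)
take (1,3); take (3,5); take (8,9); take (9,10); take (10,12); take (14,15).
Selected: (1,3) (3,5) (8,9) (9,10) (10,12) (14,15)

12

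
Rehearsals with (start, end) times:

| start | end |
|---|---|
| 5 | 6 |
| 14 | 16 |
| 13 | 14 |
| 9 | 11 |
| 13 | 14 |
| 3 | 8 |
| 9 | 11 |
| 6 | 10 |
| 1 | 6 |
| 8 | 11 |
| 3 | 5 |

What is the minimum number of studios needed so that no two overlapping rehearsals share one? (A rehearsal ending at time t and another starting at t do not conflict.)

The answer is the maximum number of intervals overlapping at any instant.
Events (time:±→running): 1:+→1 3:+→2 3:+→3 5:-→2 5:+→3 6:-→2 6:-→1 6:+→2 8:-→1 8:+→2 9:+→3 9:+→4 … peak 4.

4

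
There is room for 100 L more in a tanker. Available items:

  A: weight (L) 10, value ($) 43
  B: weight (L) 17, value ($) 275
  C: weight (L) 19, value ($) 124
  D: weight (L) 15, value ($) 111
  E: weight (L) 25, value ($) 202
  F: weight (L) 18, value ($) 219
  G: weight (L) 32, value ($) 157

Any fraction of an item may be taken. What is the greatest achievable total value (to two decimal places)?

Sort by value per unit weight and fill in that order.
Ratios (sorted): B 16.18, F 12.17, E 8.08, D 7.40, C 6.53, G 4.91, A 4.30
take B (17 @ 275); take F (18 @ 219); take E (25 @ 202); take D (15 @ 111); take C (19 @ 124); take 6/32 of G → 29.44. Capacity used 100/100.
Total value = 960.44

960.44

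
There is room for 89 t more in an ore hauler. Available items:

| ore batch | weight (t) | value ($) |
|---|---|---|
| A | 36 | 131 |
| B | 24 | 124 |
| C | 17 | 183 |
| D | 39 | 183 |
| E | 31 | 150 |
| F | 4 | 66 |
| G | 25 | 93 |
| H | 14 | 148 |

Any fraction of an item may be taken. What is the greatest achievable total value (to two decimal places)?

666.16

Ratios (sorted): F 16.50, C 10.76, H 10.57, B 5.17, E 4.84, D 4.69, G 3.72, A 3.64
take F (4 @ 66); take C (17 @ 183); take H (14 @ 148); take B (24 @ 124); take 30/31 of E → 145.16. Capacity used 89/89.
Total value = 666.16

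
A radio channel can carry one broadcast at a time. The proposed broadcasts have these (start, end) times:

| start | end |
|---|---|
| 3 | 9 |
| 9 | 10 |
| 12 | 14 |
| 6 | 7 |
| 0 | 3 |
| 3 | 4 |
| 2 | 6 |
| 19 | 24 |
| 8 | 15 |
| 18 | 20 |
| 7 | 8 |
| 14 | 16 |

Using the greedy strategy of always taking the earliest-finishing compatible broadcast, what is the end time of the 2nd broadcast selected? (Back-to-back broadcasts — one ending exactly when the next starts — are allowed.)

Order by finish time; keep every interval that doesn't clash with the previous kept one.
Sorted by end: (0,3)  (3,4)  (2,6)  (6,7)  (7,8)  (3,9)  (9,10)  (12,14)  (8,15)  (14,16)  (18,20)  (19,24)
take (0,3); take (3,4); take (6,7); take (7,8); take (9,10); take (12,14); take (14,16); take (18,20).
Selected: (0,3) (3,4) (6,7) (7,8) (9,10) (12,14) (14,16) (18,20)

4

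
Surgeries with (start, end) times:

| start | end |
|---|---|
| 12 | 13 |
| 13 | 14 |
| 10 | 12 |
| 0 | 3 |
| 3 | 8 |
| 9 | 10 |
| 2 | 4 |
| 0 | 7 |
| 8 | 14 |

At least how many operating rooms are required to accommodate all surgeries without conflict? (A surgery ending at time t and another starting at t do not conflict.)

Count concurrent intervals with a sweep; the peak is the room count.
starts: [0, 0, 2, 3, 8, 9, 10, 12, 13]
ends:   [3, 4, 7, 8, 10, 12, 13, 14, 14]
s0→1 s0→2 s2→3  — peak 3.

3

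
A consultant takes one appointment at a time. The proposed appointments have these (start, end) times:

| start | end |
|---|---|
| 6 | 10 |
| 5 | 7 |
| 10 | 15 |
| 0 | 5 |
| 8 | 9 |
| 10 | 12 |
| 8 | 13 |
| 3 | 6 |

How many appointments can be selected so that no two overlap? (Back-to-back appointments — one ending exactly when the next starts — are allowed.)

4

By end time: (0,5), (3,6), (5,7), (8,9), (6,10), (10,12), (8,13), (10,15).
Pick (0,5); next start ≥ 5 → (5,7); next start ≥ 7 → (8,9); next start ≥ 9 → (10,12).
Selected 4 appointments.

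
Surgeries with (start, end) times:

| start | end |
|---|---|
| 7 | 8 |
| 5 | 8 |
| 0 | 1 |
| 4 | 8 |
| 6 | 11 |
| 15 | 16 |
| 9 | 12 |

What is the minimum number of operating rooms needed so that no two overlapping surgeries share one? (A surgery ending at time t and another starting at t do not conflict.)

4

starts: [0, 4, 5, 6, 7, 9, 15]
ends:   [1, 8, 8, 8, 11, 12, 16]
s0→1 e1→0 s4→1 s5→2 s6→3 s7→4  — peak 4.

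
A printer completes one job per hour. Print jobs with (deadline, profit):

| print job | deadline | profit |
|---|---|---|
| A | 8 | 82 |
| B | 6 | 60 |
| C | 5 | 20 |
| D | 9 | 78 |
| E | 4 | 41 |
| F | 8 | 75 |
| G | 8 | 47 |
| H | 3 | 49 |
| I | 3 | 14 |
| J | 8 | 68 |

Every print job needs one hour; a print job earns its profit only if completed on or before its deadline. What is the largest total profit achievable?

520

Profit order: A=82 D=78 F=75 J=68 B=60 H=49 G=47 E=41 C=20 I=14
Assign: A→slot 8, D→slot 9, F→slot 7, J→slot 6, B→slot 5, H→slot 3, G→slot 4, E→slot 2, C→slot 1, I skipped.
Slots: [1:C] [2:E] [3:H] [4:G] [5:B] [6:J] [7:F] [8:A] [9:D]
Profit = 20 + 41 + 49 + 47 + 60 + 68 + 75 + 82 + 78 = 520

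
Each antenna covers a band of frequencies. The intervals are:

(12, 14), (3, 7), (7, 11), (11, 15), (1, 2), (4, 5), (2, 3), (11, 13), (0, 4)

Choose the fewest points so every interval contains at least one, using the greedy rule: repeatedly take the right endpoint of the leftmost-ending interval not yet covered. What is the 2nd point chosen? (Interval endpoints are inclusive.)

5

Sorted: [1,2] [2,3] [0,4] [4,5] [3,7] [7,11] [11,13] [12,14] [11,15]
{[1,2],[2,3],[0,4]} hit by 2; {[4,5],[3,7]} hit by 5; {[7,11],[11,13]} hit by 11; {[12,14],[11,15]} hit by 14.
Points: 2, 5, 11, 14 (4 total).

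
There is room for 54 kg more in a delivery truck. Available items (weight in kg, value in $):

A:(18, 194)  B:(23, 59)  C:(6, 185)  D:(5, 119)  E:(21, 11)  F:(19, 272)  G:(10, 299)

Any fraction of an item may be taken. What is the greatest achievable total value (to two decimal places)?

Sort by value per unit weight and fill in that order.
Ratios (sorted): C 30.83, G 29.90, D 23.80, F 14.32, A 10.78, B 2.57, E 0.52
take C (6 @ 185); take G (10 @ 299); take D (5 @ 119); take F (19 @ 272); take 14/18 of A → 150.89. Capacity used 54/54.
Total value = 1025.89

1025.89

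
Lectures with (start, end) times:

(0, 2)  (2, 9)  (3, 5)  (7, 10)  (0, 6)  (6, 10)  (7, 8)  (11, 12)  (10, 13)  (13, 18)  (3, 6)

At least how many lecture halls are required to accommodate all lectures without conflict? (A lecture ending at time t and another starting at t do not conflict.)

starts: [0, 0, 2, 3, 3, 6, 7, 7, 10, 11, 13]
ends:   [2, 5, 6, 6, 8, 9, 10, 10, 12, 13, 18]
s0→1 s0→2 e2→1 s2→2 s3→3 s3→4  — peak 4.

4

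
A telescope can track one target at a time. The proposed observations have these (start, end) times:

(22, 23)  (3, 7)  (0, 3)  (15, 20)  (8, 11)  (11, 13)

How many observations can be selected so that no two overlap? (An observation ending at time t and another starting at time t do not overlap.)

Sort by end time and greedily take each interval whose start is ≥ the last chosen end.
Sorted by end: (0,3)  (3,7)  (8,11)  (11,13)  (15,20)  (22,23)
take (0,3); take (3,7); take (8,11); take (11,13); take (15,20); take (22,23).
Selected 6 observations.

6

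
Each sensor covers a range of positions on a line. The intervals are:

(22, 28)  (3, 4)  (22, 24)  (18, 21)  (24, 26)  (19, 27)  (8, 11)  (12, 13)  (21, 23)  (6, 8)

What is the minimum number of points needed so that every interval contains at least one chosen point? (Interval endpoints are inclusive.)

Process intervals by earliest right end; each time one isn't hit yet, stab at its right endpoint.
Sorted: [3,4] [6,8] [8,11] [12,13] [18,21] [21,23] [22,24] [24,26] [19,27] [22,28]
{[3,4]} hit by 4; {[6,8],[8,11]} hit by 8; {[12,13]} hit by 13; {[18,21],[21,23]} hit by 21; {[22,24],[24,26],[19,27],[22,28]} hit by 24.
Points: 4, 8, 13, 21, 24 (5 total).

5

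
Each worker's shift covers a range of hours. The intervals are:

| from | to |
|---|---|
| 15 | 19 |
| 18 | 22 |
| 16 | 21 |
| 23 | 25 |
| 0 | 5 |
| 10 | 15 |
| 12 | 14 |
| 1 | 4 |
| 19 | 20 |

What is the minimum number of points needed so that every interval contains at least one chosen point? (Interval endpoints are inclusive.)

4

By right end: [1,4]  [0,5]  [12,14]  [10,15]  [15,19]  [19,20]  [16,21]  [18,22]  [23,25]
[1,4] uncovered → point at 4; [12,14] uncovered → point at 14; [15,19] uncovered → point at 19; [23,25] uncovered → point at 25.
Points: 4, 14, 19, 25 (4 total).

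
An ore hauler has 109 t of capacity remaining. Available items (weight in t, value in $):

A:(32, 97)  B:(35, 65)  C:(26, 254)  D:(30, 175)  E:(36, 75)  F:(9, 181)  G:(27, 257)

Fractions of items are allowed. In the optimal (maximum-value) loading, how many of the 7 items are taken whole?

Sort by value per unit weight and fill in that order.
Order: F (181/9=20.11) > C (254/26=9.77) > G (257/27=9.52) > D (175/30=5.83) > A (97/32=3.03) > E (75/36=2.08) > B (65/35=1.86)
Fill: take F (9 @ 181) → take C (26 @ 254) → take G (27 @ 257) → take D (30 @ 175) → take 17/32 of A → 51.53; 109/109 used.
4 item(s) taken whole; one partial (take 17/32 of A).

4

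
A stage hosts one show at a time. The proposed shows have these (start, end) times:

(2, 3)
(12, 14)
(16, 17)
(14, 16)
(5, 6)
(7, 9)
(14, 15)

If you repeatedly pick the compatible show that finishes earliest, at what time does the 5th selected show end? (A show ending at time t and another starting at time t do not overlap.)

15

Greedy by earliest finish: after sorting by end time, pick each interval compatible with the last pick.
By end time: (2,3), (5,6), (7,9), (12,14), (14,15), (14,16), (16,17).
Pick (2,3); next start ≥ 3 → (5,6); next start ≥ 6 → (7,9); next start ≥ 9 → (12,14); next start ≥ 14 → (14,15); next start ≥ 15 → (16,17).
Selected: (2,3) (5,6) (7,9) (12,14) (14,15) (16,17)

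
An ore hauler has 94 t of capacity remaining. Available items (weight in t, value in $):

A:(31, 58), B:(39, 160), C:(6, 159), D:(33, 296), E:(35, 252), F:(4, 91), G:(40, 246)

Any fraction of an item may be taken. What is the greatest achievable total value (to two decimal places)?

Sort by value per unit weight and fill in that order.
Ratios (sorted): C 26.50, F 22.75, D 8.97, E 7.20, G 6.15, B 4.10, A 1.87
take C (6 @ 159); take F (4 @ 91); take D (33 @ 296); take E (35 @ 252); take 16/40 of G → 98.40. Capacity used 94/94.
Total value = 896.40

896.40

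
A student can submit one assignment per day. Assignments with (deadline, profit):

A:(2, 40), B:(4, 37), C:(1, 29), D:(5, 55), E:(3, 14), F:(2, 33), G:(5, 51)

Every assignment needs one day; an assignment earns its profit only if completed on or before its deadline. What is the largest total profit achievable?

216

By profit: D(d5,55), G(d5,51), A(d2,40), B(d4,37), F(d2,33), C(d1,29), E(d3,14)
D→slot 5; G→slot 4; A→slot 2; B→slot 3; F→slot 1; C skipped; E skipped.
Profit = 33 + 40 + 37 + 51 + 55 = 216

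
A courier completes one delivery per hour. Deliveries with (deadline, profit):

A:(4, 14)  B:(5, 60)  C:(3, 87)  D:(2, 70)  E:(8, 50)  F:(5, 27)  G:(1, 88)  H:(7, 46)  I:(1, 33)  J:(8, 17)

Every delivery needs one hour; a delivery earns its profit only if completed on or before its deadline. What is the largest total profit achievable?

445

Profit order: G=88 C=87 D=70 B=60 E=50 H=46 I=33 F=27 J=17 A=14
Assign: G→slot 1, C→slot 3, D→slot 2, B→slot 5, E→slot 8, H→slot 7, I skipped, F→slot 4, J→slot 6, A skipped.
Slots: [1:G] [2:D] [3:C] [4:F] [5:B] [6:J] [7:H] [8:E]
Profit = 88 + 70 + 87 + 27 + 60 + 17 + 46 + 50 = 445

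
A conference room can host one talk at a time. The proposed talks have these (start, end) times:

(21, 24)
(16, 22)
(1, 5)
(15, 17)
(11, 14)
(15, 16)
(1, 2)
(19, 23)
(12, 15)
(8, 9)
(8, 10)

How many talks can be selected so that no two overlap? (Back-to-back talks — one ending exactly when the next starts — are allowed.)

Sort by end time and greedily take each interval whose start is ≥ the last chosen end.
By end time: (1,2), (1,5), (8,9), (8,10), (11,14), (12,15), (15,16), (15,17), (16,22), (19,23), (21,24).
Pick (1,2); next start ≥ 2 → (8,9); next start ≥ 9 → (11,14); next start ≥ 14 → (15,16); next start ≥ 16 → (16,22).
Selected 5 talks.

5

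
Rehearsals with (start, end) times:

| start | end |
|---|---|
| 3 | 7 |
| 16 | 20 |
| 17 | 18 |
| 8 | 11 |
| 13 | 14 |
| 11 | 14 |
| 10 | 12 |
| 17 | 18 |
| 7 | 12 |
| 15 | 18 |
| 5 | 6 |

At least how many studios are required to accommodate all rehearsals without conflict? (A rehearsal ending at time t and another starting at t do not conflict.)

The answer is the maximum number of intervals overlapping at any instant.
Events (time:±→running): 3:+→1 5:+→2 6:-→1 7:-→0 7:+→1 8:+→2 10:+→3 11:-→2 11:+→3 12:-→2 12:-→1 13:+→2 14:-→1 14:-→0 15:+→1 16:+→2 17:+→3 17:+→4 … peak 4.

4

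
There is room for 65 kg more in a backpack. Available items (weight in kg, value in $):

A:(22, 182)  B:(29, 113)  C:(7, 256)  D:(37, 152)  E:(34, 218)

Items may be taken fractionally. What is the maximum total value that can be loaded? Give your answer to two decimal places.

664.22

Ratios (sorted): C 36.57, A 8.27, E 6.41, D 4.11, B 3.90
take C (7 @ 256); take A (22 @ 182); take E (34 @ 218); take 2/37 of D → 8.22. Capacity used 65/65.
Total value = 664.22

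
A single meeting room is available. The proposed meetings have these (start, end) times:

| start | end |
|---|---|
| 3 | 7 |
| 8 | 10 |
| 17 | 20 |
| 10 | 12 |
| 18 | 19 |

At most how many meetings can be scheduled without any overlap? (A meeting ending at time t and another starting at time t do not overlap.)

4

Greedy by earliest finish: after sorting by end time, pick each interval compatible with the last pick.
By end time: (3,7), (8,10), (10,12), (18,19), (17,20).
Pick (3,7); next start ≥ 7 → (8,10); next start ≥ 10 → (10,12); next start ≥ 12 → (18,19).
Selected 4 meetings.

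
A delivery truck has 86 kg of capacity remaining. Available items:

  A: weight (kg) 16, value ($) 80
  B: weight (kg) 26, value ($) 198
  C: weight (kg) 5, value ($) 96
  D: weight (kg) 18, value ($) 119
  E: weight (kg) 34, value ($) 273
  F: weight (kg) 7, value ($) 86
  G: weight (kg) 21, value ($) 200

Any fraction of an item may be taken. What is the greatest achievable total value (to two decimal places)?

Ratios (sorted): C 19.20, F 12.29, G 9.52, E 8.03, B 7.62, D 6.61, A 5.00
take C (5 @ 96); take F (7 @ 86); take G (21 @ 200); take E (34 @ 273); take 19/26 of B → 144.69. Capacity used 86/86.
Total value = 799.69

799.69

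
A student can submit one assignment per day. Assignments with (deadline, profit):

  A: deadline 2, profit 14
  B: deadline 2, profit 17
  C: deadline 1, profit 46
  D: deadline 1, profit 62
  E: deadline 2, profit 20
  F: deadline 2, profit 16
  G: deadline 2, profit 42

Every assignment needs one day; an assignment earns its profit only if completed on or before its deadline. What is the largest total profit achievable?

Profit order: D=62 C=46 G=42 E=20 B=17 F=16 A=14
Assign: D→slot 1, C skipped, G→slot 2, E skipped, B skipped, F skipped, A skipped.
Slots: [1:D] [2:G]
Profit = 62 + 42 = 104

104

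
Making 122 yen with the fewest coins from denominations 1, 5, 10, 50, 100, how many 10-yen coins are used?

Use the largest denomination that fits, subtract, and repeat.
122 − 1×100→22 − 2×10→2 − 2×1→0
Count of 10: 2

2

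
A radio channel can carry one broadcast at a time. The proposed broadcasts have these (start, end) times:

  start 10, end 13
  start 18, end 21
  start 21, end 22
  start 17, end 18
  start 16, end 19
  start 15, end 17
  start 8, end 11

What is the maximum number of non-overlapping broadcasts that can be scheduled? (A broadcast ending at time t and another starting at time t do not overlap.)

5

Sort by end time and greedily take each interval whose start is ≥ the last chosen end.
Sorted by end: (8,11)  (10,13)  (15,17)  (17,18)  (16,19)  (18,21)  (21,22)
take (8,11); take (15,17); take (17,18); skip (16,19); take (18,21); take (21,22).
Selected 5 broadcasts.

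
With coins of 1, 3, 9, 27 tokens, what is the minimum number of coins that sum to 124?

8

Use the largest denomination that fits, subtract, and repeat.
124 = 4×27 + 1×9 + 2×3 + 1×1
Total coins = 4 + 1 + 2 + 1 = 8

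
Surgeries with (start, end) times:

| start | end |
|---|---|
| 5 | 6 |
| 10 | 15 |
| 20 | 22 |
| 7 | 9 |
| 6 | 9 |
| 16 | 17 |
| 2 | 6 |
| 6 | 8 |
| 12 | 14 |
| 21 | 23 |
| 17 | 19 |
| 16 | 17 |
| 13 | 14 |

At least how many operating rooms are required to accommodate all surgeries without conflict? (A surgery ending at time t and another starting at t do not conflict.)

3

starts: [2, 5, 6, 6, 7, 10, 12, 13, 16, 16, 17, 20, 21]
ends:   [6, 6, 8, 9, 9, 14, 14, 15, 17, 17, 19, 22, 23]
s2→1 s5→2 e6→1 e6→0 s6→1 s6→2 s7→3  — peak 3.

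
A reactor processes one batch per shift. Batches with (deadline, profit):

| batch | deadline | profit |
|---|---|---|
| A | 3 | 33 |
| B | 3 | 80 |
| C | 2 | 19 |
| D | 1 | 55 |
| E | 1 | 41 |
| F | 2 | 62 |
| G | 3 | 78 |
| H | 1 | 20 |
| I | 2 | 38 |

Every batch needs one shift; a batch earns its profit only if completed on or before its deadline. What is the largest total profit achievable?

220

Profit order: B=80 G=78 F=62 D=55 E=41 I=38 A=33 H=20 C=19
Assign: B→slot 3, G→slot 2, F→slot 1, D skipped, E skipped, I skipped, A skipped, H skipped, C skipped.
Slots: [1:F] [2:G] [3:B]
Profit = 62 + 78 + 80 = 220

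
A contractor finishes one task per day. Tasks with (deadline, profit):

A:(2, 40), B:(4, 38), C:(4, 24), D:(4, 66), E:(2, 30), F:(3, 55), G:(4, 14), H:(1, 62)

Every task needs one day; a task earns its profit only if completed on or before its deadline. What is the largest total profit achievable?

223

Sort by profit descending; place each in the latest free slot ≤ its deadline.
Profit order: D=66 H=62 F=55 A=40 B=38 E=30 C=24 G=14
Assign: D→slot 4, H→slot 1, F→slot 3, A→slot 2, B skipped, E skipped, C skipped, G skipped.
Slots: [1:H] [2:A] [3:F] [4:D]
Profit = 62 + 40 + 55 + 66 = 223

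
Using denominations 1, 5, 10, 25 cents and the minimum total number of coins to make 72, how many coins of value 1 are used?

2

72 − 2×25→22 − 2×10→2 − 2×1→0
Count of 1: 2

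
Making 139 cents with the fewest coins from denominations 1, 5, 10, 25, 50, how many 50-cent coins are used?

139 − 2×50→39 − 1×25→14 − 1×10→4 − 4×1→0
Count of 50: 2

2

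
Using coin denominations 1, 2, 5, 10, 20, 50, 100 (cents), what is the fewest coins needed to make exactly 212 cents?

Use the largest denomination that fits, subtract, and repeat.
212 − 2×100→12 − 1×10→2 − 1×2→0
Total coins = 2 + 1 + 1 = 4

4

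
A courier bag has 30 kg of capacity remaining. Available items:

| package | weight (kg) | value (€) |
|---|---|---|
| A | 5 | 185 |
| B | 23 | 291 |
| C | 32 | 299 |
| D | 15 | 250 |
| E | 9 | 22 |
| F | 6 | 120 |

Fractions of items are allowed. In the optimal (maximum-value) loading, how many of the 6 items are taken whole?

Sort by value per unit weight and fill in that order.
Ratios (sorted): A 37.00, F 20.00, D 16.67, B 12.65, C 9.34, E 2.44
take A (5 @ 185); take F (6 @ 120); take D (15 @ 250); take 4/23 of B → 50.61. Capacity used 30/30.
3 item(s) taken whole; one partial (take 4/23 of B).

3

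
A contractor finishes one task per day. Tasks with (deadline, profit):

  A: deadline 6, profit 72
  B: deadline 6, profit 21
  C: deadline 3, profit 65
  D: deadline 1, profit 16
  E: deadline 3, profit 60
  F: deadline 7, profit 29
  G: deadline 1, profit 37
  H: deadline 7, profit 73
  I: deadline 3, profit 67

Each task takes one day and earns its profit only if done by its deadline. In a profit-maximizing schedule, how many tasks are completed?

Sort by profit descending; place each in the latest free slot ≤ its deadline.
By profit: H(d7,73), A(d6,72), I(d3,67), C(d3,65), E(d3,60), G(d1,37), F(d7,29), B(d6,21), D(d1,16)
H→slot 7; A→slot 6; I→slot 3; C→slot 2; E→slot 1; G skipped; F→slot 5; B→slot 4; D skipped.
7 of 9 scheduled.

7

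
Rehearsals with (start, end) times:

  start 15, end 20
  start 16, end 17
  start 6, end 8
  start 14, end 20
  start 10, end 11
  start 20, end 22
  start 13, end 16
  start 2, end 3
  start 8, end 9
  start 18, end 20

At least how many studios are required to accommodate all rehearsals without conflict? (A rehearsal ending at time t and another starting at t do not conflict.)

Count concurrent intervals with a sweep; the peak is the room count.
starts: [2, 6, 8, 10, 13, 14, 15, 16, 18, 20]
ends:   [3, 8, 9, 11, 16, 17, 20, 20, 20, 22]
s2→1 e3→0 s6→1 e8→0 s8→1 e9→0 s10→1 e11→0 s13→1 s14→2 s15→3  — peak 3.

3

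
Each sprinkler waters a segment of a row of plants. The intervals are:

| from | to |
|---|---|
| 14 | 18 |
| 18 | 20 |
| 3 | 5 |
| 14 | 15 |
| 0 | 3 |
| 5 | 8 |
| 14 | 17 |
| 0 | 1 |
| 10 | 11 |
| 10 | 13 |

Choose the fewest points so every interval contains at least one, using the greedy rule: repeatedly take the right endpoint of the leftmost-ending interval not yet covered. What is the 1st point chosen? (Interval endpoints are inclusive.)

Sort by right endpoint; whenever an interval is uncovered, place a point at its right end.
By right end: [0,1]  [0,3]  [3,5]  [5,8]  [10,11]  [10,13]  [14,15]  [14,17]  [14,18]  [18,20]
[0,1] uncovered → point at 1; [3,5] uncovered → point at 5; [10,11] uncovered → point at 11; [14,15] uncovered → point at 15; [18,20] uncovered → point at 20.
Points: 1, 5, 11, 15, 20 (5 total).

1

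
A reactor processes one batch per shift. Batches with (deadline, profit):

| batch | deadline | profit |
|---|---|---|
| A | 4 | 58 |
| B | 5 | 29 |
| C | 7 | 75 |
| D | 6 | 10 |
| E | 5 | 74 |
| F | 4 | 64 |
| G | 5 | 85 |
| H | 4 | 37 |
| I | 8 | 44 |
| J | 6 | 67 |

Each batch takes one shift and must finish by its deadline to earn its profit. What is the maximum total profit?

Sort by profit descending; place each in the latest free slot ≤ its deadline.
Profit order: G=85 C=75 E=74 J=67 F=64 A=58 I=44 H=37 B=29 D=10
Assign: G→slot 5, C→slot 7, E→slot 4, J→slot 6, F→slot 3, A→slot 2, I→slot 8, H→slot 1, B skipped, D skipped.
Slots: [1:H] [2:A] [3:F] [4:E] [5:G] [6:J] [7:C] [8:I]
Profit = 37 + 58 + 64 + 74 + 85 + 67 + 75 + 44 = 504

504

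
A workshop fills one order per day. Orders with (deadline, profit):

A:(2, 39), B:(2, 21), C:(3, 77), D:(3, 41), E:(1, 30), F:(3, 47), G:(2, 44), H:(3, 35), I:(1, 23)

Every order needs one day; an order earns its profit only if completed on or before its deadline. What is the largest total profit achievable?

Sort by profit descending; place each in the latest free slot ≤ its deadline.
Profit order: C=77 F=47 G=44 D=41 A=39 H=35 E=30 I=23 B=21
Assign: C→slot 3, F→slot 2, G→slot 1, D skipped, A skipped, H skipped, E skipped, I skipped, B skipped.
Slots: [1:G] [2:F] [3:C]
Profit = 44 + 47 + 77 = 168

168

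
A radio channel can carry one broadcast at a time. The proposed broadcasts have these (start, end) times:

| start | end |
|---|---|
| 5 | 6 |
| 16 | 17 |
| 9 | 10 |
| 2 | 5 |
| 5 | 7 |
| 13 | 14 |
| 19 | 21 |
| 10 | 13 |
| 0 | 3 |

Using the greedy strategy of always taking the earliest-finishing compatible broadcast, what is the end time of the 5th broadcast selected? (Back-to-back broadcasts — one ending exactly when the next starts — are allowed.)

Order by finish time; keep every interval that doesn't clash with the previous kept one.
Sorted by end: (0,3)  (2,5)  (5,6)  (5,7)  (9,10)  (10,13)  (13,14)  (16,17)  (19,21)
take (0,3); take (5,6); take (9,10); take (10,13); take (13,14); take (16,17); take (19,21).
Selected: (0,3) (5,6) (9,10) (10,13) (13,14) (16,17) (19,21)

14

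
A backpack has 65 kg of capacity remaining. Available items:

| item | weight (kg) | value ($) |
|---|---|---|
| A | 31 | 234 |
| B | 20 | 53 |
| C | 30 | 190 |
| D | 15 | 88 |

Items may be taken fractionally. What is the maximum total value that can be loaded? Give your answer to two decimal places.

447.47

Sort by value per unit weight and fill in that order.
Ratios (sorted): A 7.55, C 6.33, D 5.87, B 2.65
take A (31 @ 234); take C (30 @ 190); take 4/15 of D → 23.47. Capacity used 65/65.
Total value = 447.47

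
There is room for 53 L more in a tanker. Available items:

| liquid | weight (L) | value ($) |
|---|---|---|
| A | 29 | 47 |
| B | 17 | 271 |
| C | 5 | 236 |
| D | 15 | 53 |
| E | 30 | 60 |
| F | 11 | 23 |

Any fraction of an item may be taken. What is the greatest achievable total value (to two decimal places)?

Sort by value per unit weight and fill in that order.
Ratios (sorted): C 47.20, B 15.94, D 3.53, F 2.09, E 2.00, A 1.62
take C (5 @ 236); take B (17 @ 271); take D (15 @ 53); take F (11 @ 23); take 5/30 of E → 10.00. Capacity used 53/53.
Total value = 593.00

593.00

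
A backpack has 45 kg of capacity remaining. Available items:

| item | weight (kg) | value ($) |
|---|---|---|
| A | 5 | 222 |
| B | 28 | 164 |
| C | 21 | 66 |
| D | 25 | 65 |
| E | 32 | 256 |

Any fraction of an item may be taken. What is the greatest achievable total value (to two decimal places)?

Greedy by value/weight ratio, highest first.
Ratios (sorted): A 44.40, E 8.00, B 5.86, C 3.14, D 2.60
take A (5 @ 222); take E (32 @ 256); take 8/28 of B → 46.86. Capacity used 45/45.
Total value = 524.86

524.86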